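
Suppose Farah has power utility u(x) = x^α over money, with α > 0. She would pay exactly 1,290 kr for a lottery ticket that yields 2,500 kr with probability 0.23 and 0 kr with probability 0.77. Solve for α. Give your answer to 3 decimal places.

α ≈ 2.221

The lottery's expected utility is 0.23·u(2500) + 0.77·u(0) = 0.23·2500^α (since u(0) = 0 for α > 0).
Equating: 1290^α = 0.23·2500^α, i.e. 0.5160^α = 0.23.
α = ln(0.23) / ln(1290/2500) = -1.469676/-0.661649 ≈ 2.221.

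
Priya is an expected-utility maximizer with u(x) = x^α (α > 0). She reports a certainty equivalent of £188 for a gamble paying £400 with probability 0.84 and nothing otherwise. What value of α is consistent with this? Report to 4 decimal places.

α ≈ 0.2309

The lottery's expected utility is 0.84·u(400) + 0.16·u(0) = 0.84·400^α (since u(0) = 0 for α > 0).
Setting u(188) equal to that: 188^α = 0.84·400^α ⇒ (188/400)^α = 0.84.
Taking logs: α·ln(188/400) = ln(0.84), so α = -0.1743534 / -0.7550226 ≈ 0.2309.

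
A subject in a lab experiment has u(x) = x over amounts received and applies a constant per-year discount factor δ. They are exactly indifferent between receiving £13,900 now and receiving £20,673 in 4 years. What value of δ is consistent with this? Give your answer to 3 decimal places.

δ ≈ 0.906

The payoff in 4 years is discounted by δ^4, so u(13900) = δ^4·u(20673) and δ^4 = u(13900)/u(20673).
With u(x) = x: δ^4 = 13900/20673 = 0.67237.
Taking the 4th root: δ = 0.67237^(1/4) ≈ 0.906.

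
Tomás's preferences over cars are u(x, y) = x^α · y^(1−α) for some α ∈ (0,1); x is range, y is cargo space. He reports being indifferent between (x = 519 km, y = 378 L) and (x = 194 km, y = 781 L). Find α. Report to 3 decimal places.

α ≈ 0.424

Indifference: 519^α · 378^(1−α) = 194^α · 781^(1−α).
Taking logs: α·ln 519 + (1−α)·ln 378 = α·ln 194 + (1−α)·ln 781, i.e. α·0.984046 = (1−α)·0.725681.
With A = 0.984046 and B = 0.725681: α·A = (1−α)·B, so α = B/(A+B) = 0.725681/1.709727 ≈ 0.424.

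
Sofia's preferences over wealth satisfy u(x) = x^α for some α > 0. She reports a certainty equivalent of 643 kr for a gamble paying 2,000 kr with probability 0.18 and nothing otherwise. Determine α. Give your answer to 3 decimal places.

EU(lottery) = 0.18·2000^α + 0.82·0 = 0.18·2000^α.
Indifference: 643^α = 0.18·2000^α, so (643/2000)^α = 0.18.
α = ln(0.18) / ln(643/2000) = -1.714798/-1.134758 ≈ 1.511.

α ≈ 1.511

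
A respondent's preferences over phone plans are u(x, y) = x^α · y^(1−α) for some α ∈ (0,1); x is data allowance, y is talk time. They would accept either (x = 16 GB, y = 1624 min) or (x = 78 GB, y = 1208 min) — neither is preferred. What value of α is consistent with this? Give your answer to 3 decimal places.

The Cobb–Douglas utilities coincide, so 16^α·1624^(1−α) = 78^α·1208^(1−α).
Taking logs: α·ln 16 + (1−α)·ln 1624 = α·ln 78 + (1−α)·ln 1208, i.e. α·-1.584120 = (1−α)·-0.295926.
So α/(1−α) = (-0.295926)/(-1.584120) = 0.186808, and α = 0.186808/1.186808 ≈ 0.157.

α ≈ 0.157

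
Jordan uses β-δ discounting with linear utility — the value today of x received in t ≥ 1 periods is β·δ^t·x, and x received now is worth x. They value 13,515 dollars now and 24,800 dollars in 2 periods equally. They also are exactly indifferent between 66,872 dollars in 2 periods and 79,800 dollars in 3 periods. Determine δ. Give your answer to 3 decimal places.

The second indifference involves only future payoffs, so β cancels: β·δ^2·66872 = β·δ^3·79800, giving δ = 66872/79800 = 0.83799.

δ ≈ 0.838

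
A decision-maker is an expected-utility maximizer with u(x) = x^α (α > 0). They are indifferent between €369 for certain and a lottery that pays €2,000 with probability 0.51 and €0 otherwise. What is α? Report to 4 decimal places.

EU(lottery) = 0.51·2000^α + 0.49·0 = 0.51·2000^α.
Setting u(369) equal to that: 369^α = 0.51·2000^α ⇒ (369/2000)^α = 0.51.
Taking logs: α·ln(369/2000) = ln(0.51), so α = -0.6733446 / -1.6901058 ≈ 0.3984.

α ≈ 0.3984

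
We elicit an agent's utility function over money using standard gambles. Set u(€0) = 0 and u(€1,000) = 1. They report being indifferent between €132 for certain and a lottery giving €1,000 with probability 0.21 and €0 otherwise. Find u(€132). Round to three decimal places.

0.210

The indifference gives u(€132) = 0.21·u(€1,000) + 0.79·u(€0) = 0.21·1 + 0.79·0 = 0.21.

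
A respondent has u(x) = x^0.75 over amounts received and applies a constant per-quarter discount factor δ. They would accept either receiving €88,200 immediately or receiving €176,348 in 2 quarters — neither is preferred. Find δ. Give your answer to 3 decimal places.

δ ≈ 0.771

The payoff in 2 quarters is discounted by δ^2, so u(88200) = δ^2·u(176348) and δ^2 = u(88200)/u(176348).
With u(x) = x^0.75: δ^2 = 88200^0.75/176348^0.75 = (88200/176348)^0.75 = 0.59474.
Hence δ = (0.59474)^(1/2) = 0.77119.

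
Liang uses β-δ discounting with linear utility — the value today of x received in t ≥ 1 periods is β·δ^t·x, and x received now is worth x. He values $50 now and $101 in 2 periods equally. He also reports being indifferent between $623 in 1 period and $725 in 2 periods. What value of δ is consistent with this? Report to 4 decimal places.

δ ≈ 0.8593

Both payoffs in the second observation are in the future, so β drops out: δ^1·623 = δ^2·725 ⇒ δ = 623/725 = 0.85931.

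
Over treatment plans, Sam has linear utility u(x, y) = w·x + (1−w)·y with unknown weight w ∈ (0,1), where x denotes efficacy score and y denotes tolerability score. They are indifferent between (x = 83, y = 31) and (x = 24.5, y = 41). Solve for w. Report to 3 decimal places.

u(83,31) = u(24.5,41) means w·83 + (1−w)·31 = w·24.5 + (1−w)·41.
Rearranging, 58.5·w − 10·(1−w) = 0.
Hence w = 10/(58.5+10) = 10/68.5 = 0.146.

w = 0.146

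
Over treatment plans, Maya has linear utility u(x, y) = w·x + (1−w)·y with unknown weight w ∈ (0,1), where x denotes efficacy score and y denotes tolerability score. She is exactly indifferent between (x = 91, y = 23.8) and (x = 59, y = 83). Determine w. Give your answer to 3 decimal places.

w = 0.649

Indifference: w·91 + (1−w)·23.8 = w·59 + (1−w)·83.
w·(91−59) = (1−w)·(83−23.8), i.e. w·32 = (1−w)·59.2.
So w/(1−w) = 59.2/32 = 1.8500, giving w = 59.2/(32+59.2) = 0.649.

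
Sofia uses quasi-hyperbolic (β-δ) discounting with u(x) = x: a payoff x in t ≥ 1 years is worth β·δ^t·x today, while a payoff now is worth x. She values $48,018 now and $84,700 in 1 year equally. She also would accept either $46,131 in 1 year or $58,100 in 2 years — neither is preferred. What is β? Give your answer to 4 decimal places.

Both payoffs in the second observation are in the future, so β drops out: δ^1·46131 = δ^2·58100 ⇒ δ = 46131/58100 = 0.79399.
Substituting δ into 48018 = β·δ·84700: β = 48018/(67251.217) ≈ 0.7140.

β ≈ 0.7140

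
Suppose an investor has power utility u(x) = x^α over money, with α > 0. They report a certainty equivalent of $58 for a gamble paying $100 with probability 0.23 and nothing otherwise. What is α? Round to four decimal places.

α ≈ 2.6980

EU(lottery) = 0.23·100^α + 0.77·0 = 0.23·100^α.
Indifference: 58^α = 0.23·100^α, so (58/100)^α = 0.23.
Taking logs: α·ln(58/100) = ln(0.23), so α = -1.4696760 / -0.5447272 ≈ 2.6980.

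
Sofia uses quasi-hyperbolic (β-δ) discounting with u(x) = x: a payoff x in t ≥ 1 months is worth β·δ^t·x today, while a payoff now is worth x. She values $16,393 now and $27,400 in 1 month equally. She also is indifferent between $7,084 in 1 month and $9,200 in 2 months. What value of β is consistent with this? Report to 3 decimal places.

The second indifference involves only future payoffs, so β cancels: β·δ^1·7084 = β·δ^2·9200, giving δ = 7084/9200 = 0.77000.
Substituting δ into 16393 = β·δ·27400: β = 16393/(21098.000) ≈ 0.777.

β ≈ 0.777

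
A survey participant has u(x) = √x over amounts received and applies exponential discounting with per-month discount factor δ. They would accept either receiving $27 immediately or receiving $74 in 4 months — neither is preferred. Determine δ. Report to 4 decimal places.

δ ≈ 0.8816

Equating discounted utilities: u(27) = δ^4·u(74) ⇒ δ^4 = u(27)/u(74).
With u(x) = √x: δ^4 = √27/√74 = √(27/74) = 0.60404.
Hence δ = (0.60404)^(1/4) = 0.881590.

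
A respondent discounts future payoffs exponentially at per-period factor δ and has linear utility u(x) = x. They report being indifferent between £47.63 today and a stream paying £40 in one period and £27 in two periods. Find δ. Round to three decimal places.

Equating present values: 47.63 = 40δ + 27δ².
Rearranged: 27δ² + 40δ − 47.63 = 0.
δ = (−40 + √(40² + 4·27·47.63)) / (2·27) = (−40 + √6744.04) / 54 ≈ 0.780.

δ ≈ 0.780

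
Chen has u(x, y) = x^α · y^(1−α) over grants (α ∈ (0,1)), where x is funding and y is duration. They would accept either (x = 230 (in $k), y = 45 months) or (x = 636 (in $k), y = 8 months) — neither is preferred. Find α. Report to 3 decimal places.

α ≈ 0.629

Set the two utilities equal: 230^α·45^(1−α) = 636^α·8^(1−α).
Rearrange to (230/636)^α = (8/45)^(1−α) and take logs: α·-1.017119 = (1−α)·-1.727221.
Thus α·(-2.744340) = -1.727221, so α = -1.727221/-2.744340 ≈ 0.629.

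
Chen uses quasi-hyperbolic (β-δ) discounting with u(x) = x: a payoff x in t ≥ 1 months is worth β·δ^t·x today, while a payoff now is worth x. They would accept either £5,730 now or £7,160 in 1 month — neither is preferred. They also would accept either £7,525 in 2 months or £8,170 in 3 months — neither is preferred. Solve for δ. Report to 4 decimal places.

δ ≈ 0.9211

The second indifference involves only future payoffs, so β cancels: β·δ^2·7525 = β·δ^3·8170, giving δ = 7525/8170 = 0.92105.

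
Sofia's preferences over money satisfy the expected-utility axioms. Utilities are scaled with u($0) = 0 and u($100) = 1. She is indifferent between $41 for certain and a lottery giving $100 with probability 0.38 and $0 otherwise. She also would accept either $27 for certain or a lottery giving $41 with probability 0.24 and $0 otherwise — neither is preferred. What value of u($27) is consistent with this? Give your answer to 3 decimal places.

0.091

The first gamble pins u($41): it must equal 0.38·1 + 0.62·0 = 0.38.
The second indifference gives u($27) = 0.24·u($41) + 0.76·u($0) = 0.24·0.38 + 0.76·0.00 = 0.0912.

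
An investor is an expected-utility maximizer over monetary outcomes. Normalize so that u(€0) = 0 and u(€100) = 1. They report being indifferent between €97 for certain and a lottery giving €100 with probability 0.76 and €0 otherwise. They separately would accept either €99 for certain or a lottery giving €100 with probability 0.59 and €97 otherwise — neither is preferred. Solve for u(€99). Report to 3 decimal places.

First, u(€97) = 0.76·u(€100) + 0.24·u(€0) = 0.76.
Then u(€99) = 0.59·u(€100) + 0.41·u(€97) = 0.59·1.00 + 0.41·0.76 = 0.9016.

0.902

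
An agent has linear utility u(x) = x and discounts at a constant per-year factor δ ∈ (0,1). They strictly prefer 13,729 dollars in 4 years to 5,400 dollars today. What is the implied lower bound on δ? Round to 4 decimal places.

The preference means 5400 < δ^4·13729.
Hence δ^4 > 5400/13729 = 0.39333, and x ↦ x^(1/4) is increasing on (0,∞).
δ > (5400/13729)^(1/4) ≈ 0.7919.

δ > 0.7919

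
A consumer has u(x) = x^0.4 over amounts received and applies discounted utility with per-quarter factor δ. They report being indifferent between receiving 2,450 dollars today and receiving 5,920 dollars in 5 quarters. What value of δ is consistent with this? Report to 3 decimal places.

Equating discounted utilities: u(2450) = δ^5·u(5920) ⇒ δ^5 = u(2450)/u(5920).
With u(x) = x^0.4: δ^5 = 2450^0.4/5920^0.4 = (2450/5920)^0.4 = 0.70265.
Hence δ = (0.70265)^(1/5) = 0.93185.

δ ≈ 0.932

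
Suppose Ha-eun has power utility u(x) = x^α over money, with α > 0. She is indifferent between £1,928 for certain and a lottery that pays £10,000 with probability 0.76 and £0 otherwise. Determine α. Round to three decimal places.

The lottery's expected utility is 0.76·u(10000) + 0.24·u(0) = 0.76·10000^α (since u(0) = 0 for α > 0).
Equating: 1928^α = 0.76·10000^α, i.e. 0.1928^α = 0.76.
α = ln(0.76) / ln(1928/10000) = -0.274437/-1.646102 ≈ 0.167.

α ≈ 0.167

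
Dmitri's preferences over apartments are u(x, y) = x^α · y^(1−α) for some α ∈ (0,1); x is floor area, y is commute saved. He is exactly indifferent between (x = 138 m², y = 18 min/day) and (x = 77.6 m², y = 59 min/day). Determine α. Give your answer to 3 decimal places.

α ≈ 0.673

Set the two utilities equal: 138^α·18^(1−α) = 77.6^α·59^(1−α).
Taking logs: α·ln 138 + (1−α)·ln 18 = α·ln 77.6 + (1−α)·ln 59, i.e. α·0.575686 = (1−α)·1.187166.
With A = 0.575686 and B = 1.187166: α·A = (1−α)·B, so α = B/(A+B) = 1.187166/1.762852 ≈ 0.673.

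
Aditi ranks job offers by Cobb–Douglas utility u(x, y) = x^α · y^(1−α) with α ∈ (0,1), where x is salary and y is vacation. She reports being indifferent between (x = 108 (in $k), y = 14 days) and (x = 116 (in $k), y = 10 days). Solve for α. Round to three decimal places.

α ≈ 0.825

Set the two utilities equal: 108^α·14^(1−α) = 116^α·10^(1−α).
Taking logs: α·ln 108 + (1−α)·ln 14 = α·ln 116 + (1−α)·ln 10, i.e. α·-0.071459 = (1−α)·-0.336472.
So α/(1−α) = (-0.336472)/(-0.071459) = 4.708602, and α = 4.708602/5.708602 ≈ 0.825.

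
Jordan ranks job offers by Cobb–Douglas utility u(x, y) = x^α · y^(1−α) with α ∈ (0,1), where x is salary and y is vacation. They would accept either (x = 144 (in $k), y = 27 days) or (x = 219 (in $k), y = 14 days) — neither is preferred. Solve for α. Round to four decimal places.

Indifference: 144^α · 27^(1−α) = 219^α · 14^(1−α).
Rearrange to (144/219)^α = (14/27)^(1−α) and take logs: α·-0.4192584 = (1−α)·-0.6567795.
Thus α·(-1.0760379) = -0.6567795, so α = -0.6567795/-1.0760379 ≈ 0.6104.

α ≈ 0.6104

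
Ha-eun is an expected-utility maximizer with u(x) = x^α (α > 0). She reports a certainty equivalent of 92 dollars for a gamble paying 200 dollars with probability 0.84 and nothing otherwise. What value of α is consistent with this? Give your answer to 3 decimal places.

α ≈ 0.225

The lottery's expected utility is 0.84·u(200) + 0.16·u(0) = 0.84·200^α (since u(0) = 0 for α > 0).
Setting u(92) equal to that: 92^α = 0.84·200^α ⇒ (92/200)^α = 0.84.
α = ln(0.84) / ln(92/200) = -0.174353/-0.776529 ≈ 0.225.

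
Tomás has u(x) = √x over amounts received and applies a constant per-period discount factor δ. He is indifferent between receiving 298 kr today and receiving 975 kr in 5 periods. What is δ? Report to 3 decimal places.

δ ≈ 0.888

The payoff in 5 periods is discounted by δ^5, so u(298) = δ^5·u(975) and δ^5 = u(298)/u(975).
Since u(x) = √x, δ^5 = √(298/975) = 0.55285.
So δ = 0.55285^(1/5) ≈ 0.888.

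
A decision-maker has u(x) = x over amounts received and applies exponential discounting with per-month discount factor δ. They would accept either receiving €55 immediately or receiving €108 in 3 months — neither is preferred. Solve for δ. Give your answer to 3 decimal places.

Equating discounted utilities: u(55) = δ^3·u(108) ⇒ δ^3 = u(55)/u(108).
With u(x) = x: δ^3 = 55/108 = 0.50926.
So δ = 0.50926^(1/3) ≈ 0.799.

δ ≈ 0.799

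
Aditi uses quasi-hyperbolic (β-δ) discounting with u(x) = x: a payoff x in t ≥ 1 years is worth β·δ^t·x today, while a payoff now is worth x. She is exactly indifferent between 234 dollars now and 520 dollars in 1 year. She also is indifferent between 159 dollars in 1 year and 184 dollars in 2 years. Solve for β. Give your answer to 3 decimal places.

The second indifference involves only future payoffs, so β cancels: β·δ^1·159 = β·δ^2·184, giving δ = 159/184 = 0.86413.
The first indifference: 234 = β·δ·520, so β = 234/(δ·520) = 234/(0.86413·520) ≈ 0.521.

β ≈ 0.521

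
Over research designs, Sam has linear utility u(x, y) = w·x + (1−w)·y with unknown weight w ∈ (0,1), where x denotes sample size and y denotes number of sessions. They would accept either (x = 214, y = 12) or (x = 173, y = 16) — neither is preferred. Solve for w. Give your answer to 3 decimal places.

w = 0.089

Indifference: w·214 + (1−w)·12 = w·173 + (1−w)·16.
Collecting terms: w·41 = (1−w)·4.
So w/(1−w) = 4/41 = 0.0976, giving w = 4/(41+4) = 0.089.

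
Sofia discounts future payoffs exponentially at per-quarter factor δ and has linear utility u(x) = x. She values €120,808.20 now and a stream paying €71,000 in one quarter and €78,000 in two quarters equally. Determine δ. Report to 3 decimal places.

δ ≈ 0.870

Present value of the stream is 71000·δ + 78000·δ². Indifference gives 71000δ + 78000δ² = 120808.20.
That is, 78000δ² + 71000δ − 120808.20 = 0, a quadratic in δ.
The positive root is δ = [−71000 + √(71000² + 4·78000·120808.20)] / (2·78000) = (−71000 + 206720.000)/156000 ≈ 0.870.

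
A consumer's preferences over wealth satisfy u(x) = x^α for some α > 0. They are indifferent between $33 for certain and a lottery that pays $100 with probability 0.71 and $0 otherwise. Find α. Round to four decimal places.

EU(lottery) = 0.71·100^α + 0.29·0 = 0.71·100^α.
Equating: 33^α = 0.71·100^α, i.e. 0.3300^α = 0.71.
Take logs: α = ln 0.71 / ln(33/100) ≈ 0.308922.

α ≈ 0.3089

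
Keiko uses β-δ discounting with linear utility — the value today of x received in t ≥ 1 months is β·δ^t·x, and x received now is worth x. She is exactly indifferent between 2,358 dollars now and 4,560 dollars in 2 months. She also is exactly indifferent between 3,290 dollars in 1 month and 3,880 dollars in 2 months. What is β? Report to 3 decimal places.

β ≈ 0.719

The second indifference involves only future payoffs, so β cancels: β·δ^1·3290 = β·δ^2·3880, giving δ = 3290/3880 = 0.84794.
Now use the now-vs-future pair: 2358 = β·δ^2·4560 gives β = 2358/(0.71900·4560) ≈ 0.719.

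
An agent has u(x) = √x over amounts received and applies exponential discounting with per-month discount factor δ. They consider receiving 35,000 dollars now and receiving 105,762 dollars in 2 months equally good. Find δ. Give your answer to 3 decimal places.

δ ≈ 0.758

Indifference means u(35000) = δ^2 · u(105762), so δ^2 = u(35000)/u(105762).
Since u(x) = √x, δ^2 = √(35000/105762) = 0.57527.
Hence δ = (0.57527)^(1/2) = 0.75846.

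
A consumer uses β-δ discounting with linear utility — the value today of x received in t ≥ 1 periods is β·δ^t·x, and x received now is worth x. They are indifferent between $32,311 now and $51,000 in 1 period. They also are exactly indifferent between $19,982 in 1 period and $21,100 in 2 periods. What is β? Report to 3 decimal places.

The second indifference involves only future payoffs, so β cancels: β·δ^1·19982 = β·δ^2·21100, giving δ = 19982/21100 = 0.94701.
Substituting δ into 32311 = β·δ·51000: β = 32311/(48297.725) ≈ 0.669.

β ≈ 0.669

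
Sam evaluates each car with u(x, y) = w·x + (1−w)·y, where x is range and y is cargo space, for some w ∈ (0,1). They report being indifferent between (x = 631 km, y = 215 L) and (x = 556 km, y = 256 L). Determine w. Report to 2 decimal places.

Equating utilities: w·631 + (1−w)·215 = w·556 + (1−w)·256.
Rearranging, 75·w − 41·(1−w) = 0.
Hence w = 41/(75+41) = 41/116 = 0.35.

w = 0.35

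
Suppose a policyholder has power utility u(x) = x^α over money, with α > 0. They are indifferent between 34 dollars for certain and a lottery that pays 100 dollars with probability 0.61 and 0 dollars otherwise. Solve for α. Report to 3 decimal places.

EU(lottery) = 0.61·100^α + 0.39·0 = 0.61·100^α.
Setting u(34) equal to that: 34^α = 0.61·100^α ⇒ (34/100)^α = 0.61.
Taking logs: α·ln(34/100) = ln(0.61), so α = -0.494296 / -1.078810 ≈ 0.458.

α ≈ 0.458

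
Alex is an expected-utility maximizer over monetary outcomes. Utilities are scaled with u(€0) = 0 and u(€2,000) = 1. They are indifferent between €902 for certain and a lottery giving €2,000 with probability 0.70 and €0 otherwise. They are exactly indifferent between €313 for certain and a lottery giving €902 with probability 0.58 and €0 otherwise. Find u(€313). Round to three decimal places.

0.406

First, u(€902) = 0.70·u(€2,000) + 0.30·u(€0) = 0.70.
Then u(€313) = 0.58·u(€902) + 0.42·u(€0) = 0.58·0.70 + 0.42·0.00 = 0.4060.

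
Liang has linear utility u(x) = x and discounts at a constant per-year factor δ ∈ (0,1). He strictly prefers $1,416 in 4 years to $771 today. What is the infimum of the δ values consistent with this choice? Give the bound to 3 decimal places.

δ > 0.859

The preference means 771 < δ^4·1416.
Hence δ^4 > 771/1416 = 0.54449, and x ↦ x^(1/4) is increasing on (0,∞).
δ > 0.54449^(1/4) = 0.859.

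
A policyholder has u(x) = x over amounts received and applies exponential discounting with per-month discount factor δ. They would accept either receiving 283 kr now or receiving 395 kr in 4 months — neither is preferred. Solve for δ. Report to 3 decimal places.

The payoff in 4 months is discounted by δ^4, so u(283) = δ^4·u(395) and δ^4 = u(283)/u(395).
With u(x) = x: δ^4 = 283/395 = 0.71646.
So δ = 0.71646^(1/4) ≈ 0.920.

δ ≈ 0.920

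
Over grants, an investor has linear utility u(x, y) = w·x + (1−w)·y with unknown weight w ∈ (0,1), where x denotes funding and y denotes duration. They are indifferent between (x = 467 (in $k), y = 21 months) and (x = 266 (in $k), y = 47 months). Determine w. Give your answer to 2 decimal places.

w = 0.11

Equating utilities: w·467 + (1−w)·21 = w·266 + (1−w)·47.
w·(467−266) = (1−w)·(47−21), i.e. w·201 = (1−w)·26.
Hence w = 26/(201+26) = 26/227 = 0.11.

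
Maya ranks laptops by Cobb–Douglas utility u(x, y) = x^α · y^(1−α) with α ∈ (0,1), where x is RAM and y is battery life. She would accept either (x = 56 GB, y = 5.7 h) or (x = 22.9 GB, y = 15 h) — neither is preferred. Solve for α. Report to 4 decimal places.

α ≈ 0.5197

The Cobb–Douglas utilities coincide, so 56^α·5.7^(1−α) = 22.9^α·15^(1−α).
Rearrange to (56/22.9)^α = (15/5.7)^(1−α) and take logs: α·0.8942148 = (1−α)·0.9675840.
With A = 0.8942148 and B = 0.9675840: α·A = (1−α)·B, so α = B/(A+B) = 0.9675840/1.8617988 ≈ 0.5197.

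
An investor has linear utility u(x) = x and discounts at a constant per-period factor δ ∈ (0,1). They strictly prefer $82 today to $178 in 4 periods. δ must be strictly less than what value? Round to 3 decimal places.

Under u(x) = x this choice says 82 > δ^4·178.
Dividing by 178: δ^4 < 0.46067. Both sides are positive, so the 4th root keeps the direction.
δ < 0.46067^(1/4) = 0.824.

δ < 0.824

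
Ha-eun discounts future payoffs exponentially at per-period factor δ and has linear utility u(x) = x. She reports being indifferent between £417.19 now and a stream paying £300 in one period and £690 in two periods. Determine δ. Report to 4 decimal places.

Present value of the stream is 300·δ + 690·δ². Indifference gives 300δ + 690δ² = 417.19.
So 690δ² + 300δ − 417.19 = 0.
By the quadratic formula (taking the positive root), δ = (−300 + √1241444.40) / 1380 ≈ 0.5900.

δ ≈ 0.5900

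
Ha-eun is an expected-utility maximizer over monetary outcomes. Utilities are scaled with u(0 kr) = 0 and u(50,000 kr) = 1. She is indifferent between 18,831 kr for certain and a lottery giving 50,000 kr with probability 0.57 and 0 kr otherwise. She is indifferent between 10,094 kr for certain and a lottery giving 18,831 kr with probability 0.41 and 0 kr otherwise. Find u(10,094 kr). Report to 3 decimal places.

0.234

First, u(18,831 kr) = 0.57·u(50,000 kr) + 0.43·u(0 kr) = 0.57.
The second indifference gives u(10,094 kr) = 0.41·u(18,831 kr) + 0.59·u(0 kr) = 0.41·0.57 + 0.59·0.00 = 0.2337.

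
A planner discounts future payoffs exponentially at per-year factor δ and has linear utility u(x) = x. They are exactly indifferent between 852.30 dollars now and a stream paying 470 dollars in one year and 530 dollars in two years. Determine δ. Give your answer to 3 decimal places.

δ ≈ 0.900

The stream is worth 470δ + 530δ² today, so 470δ + 530δ² = 852.30.
That is, 530δ² + 470δ − 852.30 = 0, a quadratic in δ.
δ = (−470 + √(470² + 4·530·852.30)) / (2·530) = (−470 + √2027776.00) / 1060 ≈ 0.900.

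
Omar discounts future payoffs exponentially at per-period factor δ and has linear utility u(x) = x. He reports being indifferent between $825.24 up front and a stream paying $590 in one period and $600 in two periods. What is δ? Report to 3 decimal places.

δ ≈ 0.780

The stream is worth 590δ + 600δ² today, so 590δ + 600δ² = 825.24.
So 600δ² + 590δ − 825.24 = 0.
The positive root is δ = [−590 + √(590² + 4·600·825.24)] / (2·600) = (−590 + 1526.000)/1200 ≈ 0.780.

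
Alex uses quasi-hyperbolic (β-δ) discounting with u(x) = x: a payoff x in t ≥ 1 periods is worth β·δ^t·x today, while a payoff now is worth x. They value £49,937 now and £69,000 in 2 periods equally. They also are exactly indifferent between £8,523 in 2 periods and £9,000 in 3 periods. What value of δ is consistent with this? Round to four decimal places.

Both payoffs in the second observation are in the future, so β drops out: δ^2·8523 = δ^3·9000 ⇒ δ = 8523/9000 = 0.94700.

δ ≈ 0.9470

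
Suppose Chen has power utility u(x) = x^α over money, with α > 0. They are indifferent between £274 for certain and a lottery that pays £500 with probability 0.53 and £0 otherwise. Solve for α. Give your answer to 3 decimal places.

The lottery's expected utility is 0.53·u(500) + 0.47·u(0) = 0.53·500^α (since u(0) = 0 for α > 0).
Setting u(274) equal to that: 274^α = 0.53·500^α ⇒ (274/500)^α = 0.53.
α = ln(0.53) / ln(274/500) = -0.634878/-0.601480 ≈ 1.056.

α ≈ 1.056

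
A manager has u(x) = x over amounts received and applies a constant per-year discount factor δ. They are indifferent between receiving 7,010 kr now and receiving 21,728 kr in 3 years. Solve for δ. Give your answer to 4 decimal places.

The payoff in 3 years is discounted by δ^3, so u(7010) = δ^3·u(21728) and δ^3 = u(7010)/u(21728).
With u(x) = x: δ^3 = 7010/21728 = 0.32263.
So δ = 0.32263^(1/3) ≈ 0.6859.

δ ≈ 0.6859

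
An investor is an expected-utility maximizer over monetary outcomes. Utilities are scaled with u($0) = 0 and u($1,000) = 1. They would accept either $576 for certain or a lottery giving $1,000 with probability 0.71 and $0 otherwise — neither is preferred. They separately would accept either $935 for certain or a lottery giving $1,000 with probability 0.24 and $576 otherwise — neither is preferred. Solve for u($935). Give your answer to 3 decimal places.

0.780

First, u($576) = 0.71·u($1,000) + 0.29·u($0) = 0.71.
Then u($935) = 0.24·u($1,000) + 0.76·u($576) = 0.24·1.00 + 0.76·0.71 = 0.7796.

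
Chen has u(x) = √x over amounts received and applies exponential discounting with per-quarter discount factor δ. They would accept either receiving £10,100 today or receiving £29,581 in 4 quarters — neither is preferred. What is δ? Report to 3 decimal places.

Equating discounted utilities: u(10100) = δ^4·u(29581) ⇒ δ^4 = u(10100)/u(29581).
With u(x) = √x: δ^4 = √10100/√29581 = √(10100/29581) = 0.58432.
Taking the 4th root: δ = 0.58432^(1/4) ≈ 0.874.

δ ≈ 0.874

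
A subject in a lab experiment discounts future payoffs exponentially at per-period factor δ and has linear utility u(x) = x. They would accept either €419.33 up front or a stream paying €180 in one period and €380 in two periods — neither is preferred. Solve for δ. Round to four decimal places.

Equating present values: 419.33 = 180δ + 380δ².
Rearranged: 380δ² + 180δ − 419.33 = 0.
By the quadratic formula (taking the positive root), δ = (−180 + √669781.60) / 760 ≈ 0.8400.

δ ≈ 0.8400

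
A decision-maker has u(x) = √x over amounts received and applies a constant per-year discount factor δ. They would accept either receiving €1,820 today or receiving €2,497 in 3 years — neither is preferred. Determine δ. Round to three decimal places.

Equating discounted utilities: u(1820) = δ^3·u(2497) ⇒ δ^3 = u(1820)/u(2497).
With u(x) = √x: δ^3 = √1820/√2497 = √(1820/2497) = 0.85374.
Taking the cube root: δ = 0.85374^(1/3) ≈ 0.949.

δ ≈ 0.949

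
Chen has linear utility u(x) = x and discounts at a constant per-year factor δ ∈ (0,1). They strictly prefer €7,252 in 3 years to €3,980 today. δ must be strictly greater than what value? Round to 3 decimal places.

δ > 0.819

The preference means 3980 < δ^3·7252.
Hence δ^3 > 3980/7252 = 0.54881, and x ↦ x^(1/3) is increasing on (0,∞).
δ > 0.54881^(1/3) = 0.819.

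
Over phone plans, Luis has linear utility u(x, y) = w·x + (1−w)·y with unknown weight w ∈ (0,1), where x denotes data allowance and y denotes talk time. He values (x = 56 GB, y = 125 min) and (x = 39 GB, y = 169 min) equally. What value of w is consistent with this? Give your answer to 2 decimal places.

w = 0.72

u(56,125) = u(39,169) means w·56 + (1−w)·125 = w·39 + (1−w)·169.
Rearranging, 17·w − 44·(1−w) = 0.
The marginal rate of substitution is 44/17, so w = 44/(17+44) = 0.72.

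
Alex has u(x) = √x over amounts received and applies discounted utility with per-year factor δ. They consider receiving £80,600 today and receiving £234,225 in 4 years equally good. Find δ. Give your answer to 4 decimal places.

Equating discounted utilities: u(80600) = δ^4·u(234225) ⇒ δ^4 = u(80600)/u(234225).
With u(x) = √x: δ^4 = √80600/√234225 = √(80600/234225) = 0.58661.
Hence δ = (0.58661)^(1/4) = 0.875161.

δ ≈ 0.8752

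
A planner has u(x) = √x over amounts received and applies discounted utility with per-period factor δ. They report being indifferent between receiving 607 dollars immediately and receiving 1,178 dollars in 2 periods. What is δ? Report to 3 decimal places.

δ ≈ 0.847

Equating discounted utilities: u(607) = δ^2·u(1178) ⇒ δ^2 = u(607)/u(1178).
Since u(x) = √x, δ^2 = √(607/1178) = 0.71783.
Taking the square root: δ = 0.71783^(1/2) ≈ 0.847.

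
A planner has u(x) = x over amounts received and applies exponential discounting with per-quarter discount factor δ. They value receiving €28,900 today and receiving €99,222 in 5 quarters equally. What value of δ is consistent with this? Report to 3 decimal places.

δ ≈ 0.781

Indifference means u(28900) = δ^5 · u(99222), so δ^5 = u(28900)/u(99222).
With u(x) = x: δ^5 = 28900/99222 = 0.29127.
So δ = 0.29127^(1/5) ≈ 0.781.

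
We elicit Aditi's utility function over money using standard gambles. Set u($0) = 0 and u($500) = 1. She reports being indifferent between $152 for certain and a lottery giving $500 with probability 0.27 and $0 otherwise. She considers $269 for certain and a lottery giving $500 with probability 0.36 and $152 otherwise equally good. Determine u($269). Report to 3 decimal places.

From the first indifference, u($152) = 0.27·u($500) + 0.73·u($0) = 0.27·1 + 0.73·0 = 0.27.
Chaining: u($269) = 0.36·1.00 + 0.64·0.27 = 0.5328.

0.533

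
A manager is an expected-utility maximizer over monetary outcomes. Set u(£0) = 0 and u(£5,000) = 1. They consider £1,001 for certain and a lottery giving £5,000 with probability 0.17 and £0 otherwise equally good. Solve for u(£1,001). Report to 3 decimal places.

By the standard-gamble method, u(£1,001) is just the indifference probability on the best outcome: 0.17.

0.170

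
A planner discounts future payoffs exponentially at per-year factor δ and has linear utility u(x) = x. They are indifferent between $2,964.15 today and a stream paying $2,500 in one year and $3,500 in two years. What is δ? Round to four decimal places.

δ ≈ 0.6300

Equating present values: 2964.15 = 2500δ + 3500δ².
That is, 3500δ² + 2500δ − 2964.15 = 0, a quadratic in δ.
δ = (−2500 + √(2500² + 4·3500·2964.15)) / (2·3500) = (−2500 + √47748100.00) / 7000 ≈ 0.6300.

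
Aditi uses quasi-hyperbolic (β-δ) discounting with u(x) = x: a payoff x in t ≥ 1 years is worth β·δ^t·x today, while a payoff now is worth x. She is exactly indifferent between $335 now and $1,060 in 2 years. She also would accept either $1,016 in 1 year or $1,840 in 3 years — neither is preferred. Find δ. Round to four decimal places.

The second indifference involves only future payoffs, so β cancels: β·δ^1·1016 = β·δ^3·1840, giving δ^2 = 1016/1840 = 0.55217, so δ = 0.74308.

δ ≈ 0.7431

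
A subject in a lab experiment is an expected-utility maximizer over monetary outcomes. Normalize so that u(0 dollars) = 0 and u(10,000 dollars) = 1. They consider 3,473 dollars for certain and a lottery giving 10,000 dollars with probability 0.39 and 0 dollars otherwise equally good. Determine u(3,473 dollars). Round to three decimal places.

0.390

By the standard-gamble method, u(3,473 dollars) is just the indifference probability on the best outcome: 0.39.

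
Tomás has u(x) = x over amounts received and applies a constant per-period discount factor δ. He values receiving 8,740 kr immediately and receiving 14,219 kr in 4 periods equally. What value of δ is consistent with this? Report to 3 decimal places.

δ ≈ 0.885

Indifference means u(8740) = δ^4 · u(14219), so δ^4 = u(8740)/u(14219).
With u(x) = x: δ^4 = 8740/14219 = 0.61467.
So δ = 0.61467^(1/4) ≈ 0.885.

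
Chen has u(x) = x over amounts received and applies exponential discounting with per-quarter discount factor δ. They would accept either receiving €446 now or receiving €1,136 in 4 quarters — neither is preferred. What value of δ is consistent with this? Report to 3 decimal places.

Indifference means u(446) = δ^4 · u(1136), so δ^4 = u(446)/u(1136).
With u(x) = x: δ^4 = 446/1136 = 0.39261.
Taking the 4th root: δ = 0.39261^(1/4) ≈ 0.792.

δ ≈ 0.792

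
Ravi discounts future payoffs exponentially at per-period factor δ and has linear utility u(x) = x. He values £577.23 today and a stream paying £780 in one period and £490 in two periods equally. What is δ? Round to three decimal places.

δ ≈ 0.550

Equating present values: 577.23 = 780δ + 490δ².
So 490δ² + 780δ − 577.23 = 0.
δ = (−780 + √(780² + 4·490·577.23)) / (2·490) = (−780 + √1739770.80) / 980 ≈ 0.550.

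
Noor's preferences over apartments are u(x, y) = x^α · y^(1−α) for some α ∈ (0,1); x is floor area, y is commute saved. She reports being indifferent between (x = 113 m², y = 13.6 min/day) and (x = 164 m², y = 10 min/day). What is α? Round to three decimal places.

α ≈ 0.452

Indifference: 113^α · 13.6^(1−α) = 164^α · 10^(1−α).
Rearrange to (113/164)^α = (10/13.6)^(1−α) and take logs: α·-0.372479 = (1−α)·-0.307485.
Thus α·(-0.679964) = -0.307485, so α = -0.307485/-0.679964 ≈ 0.452.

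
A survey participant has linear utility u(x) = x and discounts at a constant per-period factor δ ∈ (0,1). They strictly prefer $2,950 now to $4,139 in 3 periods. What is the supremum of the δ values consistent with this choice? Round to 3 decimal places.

The preference means 2950 > δ^3·4139.
So δ^3 < 2950/4139 = 0.71273; taking the cube root of both positive sides preserves the inequality.
δ < (2950/4139)^(1/3) ≈ 0.893.

δ < 0.893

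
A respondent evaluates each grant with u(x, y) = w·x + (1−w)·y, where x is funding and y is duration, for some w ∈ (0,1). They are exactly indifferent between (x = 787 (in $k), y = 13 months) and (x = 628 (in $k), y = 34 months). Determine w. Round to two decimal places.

Indifference: w·787 + (1−w)·13 = w·628 + (1−w)·34.
w·(787−628) = (1−w)·(34−13), i.e. w·159 = (1−w)·21.
So w/(1−w) = 21/159 = 0.1321, giving w = 21/(159+21) = 0.12.

w = 0.12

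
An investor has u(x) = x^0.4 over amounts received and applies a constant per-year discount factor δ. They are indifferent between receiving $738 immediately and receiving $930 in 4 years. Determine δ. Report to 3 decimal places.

Equating discounted utilities: u(738) = δ^4·u(930) ⇒ δ^4 = u(738)/u(930).
With u(x) = x^0.4: δ^4 = 738^0.4/930^0.4 = (738/930)^0.4 = 0.91165.
Taking the 4th root: δ = 0.91165^(1/4) ≈ 0.977.

δ ≈ 0.977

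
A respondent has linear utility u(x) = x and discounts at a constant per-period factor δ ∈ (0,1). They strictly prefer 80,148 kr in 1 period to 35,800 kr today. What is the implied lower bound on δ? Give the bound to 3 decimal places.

The preference means 35800 < δ·80148.
So δ > 35800/80148 = 0.44667.

δ > 0.447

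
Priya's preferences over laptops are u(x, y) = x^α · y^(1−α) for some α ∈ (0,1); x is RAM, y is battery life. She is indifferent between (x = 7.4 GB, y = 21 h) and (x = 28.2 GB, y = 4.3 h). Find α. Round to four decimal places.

α ≈ 0.5424

Set the two utilities equal: 7.4^α·21^(1−α) = 28.2^α·4.3^(1−α).
Rearrange to (7.4/28.2)^α = (4.3/21)^(1−α) and take logs: α·-1.3378420 = (1−α)·-1.5859074.
With A = -1.3378420 and B = -1.5859074: α·A = (1−α)·B, so α = B/(A+B) = -1.5859074/-2.9237494 ≈ 0.5424.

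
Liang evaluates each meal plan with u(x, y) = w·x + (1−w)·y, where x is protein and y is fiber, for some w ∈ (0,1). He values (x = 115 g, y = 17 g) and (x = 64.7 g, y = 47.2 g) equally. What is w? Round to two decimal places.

Indifference: w·115 + (1−w)·17 = w·64.7 + (1−w)·47.2.
Collecting terms: w·50.3 = (1−w)·30.2.
Hence w = 30.2/(50.3+30.2) = 30.2/80.5 = 0.38.

w = 0.38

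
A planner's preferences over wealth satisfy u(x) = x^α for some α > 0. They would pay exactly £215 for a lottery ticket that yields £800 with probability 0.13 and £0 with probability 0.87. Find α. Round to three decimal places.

Since u(0) = 0, the lottery's EU is 0.13·800^α.
Equating: 215^α = 0.13·800^α, i.e. 0.2687^α = 0.13.
α = ln(0.13) / ln(215/800) = -2.040221/-1.313974 ≈ 1.553.

α ≈ 1.553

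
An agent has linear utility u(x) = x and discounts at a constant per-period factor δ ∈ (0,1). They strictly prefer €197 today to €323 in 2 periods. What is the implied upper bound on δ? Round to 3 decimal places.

Under u(x) = x this choice says 197 > δ^2·323.
Dividing by 323: δ^2 < 0.60991. Both sides are positive, so the square root keeps the direction.
δ < (197/323)^(1/2) ≈ 0.781.

δ < 0.781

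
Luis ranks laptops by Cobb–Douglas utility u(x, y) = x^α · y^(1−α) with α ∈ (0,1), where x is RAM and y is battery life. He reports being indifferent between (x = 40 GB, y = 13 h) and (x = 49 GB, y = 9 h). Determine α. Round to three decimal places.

α ≈ 0.644

Indifference: 40^α · 13^(1−α) = 49^α · 9^(1−α).
Taking logs: α·ln 40 + (1−α)·ln 13 = α·ln 49 + (1−α)·ln 9, i.e. α·-0.202941 = (1−α)·-0.367725.
So α/(1−α) = (-0.367725)/(-0.202941) = 1.811980, and α = 1.811980/2.811980 ≈ 0.644.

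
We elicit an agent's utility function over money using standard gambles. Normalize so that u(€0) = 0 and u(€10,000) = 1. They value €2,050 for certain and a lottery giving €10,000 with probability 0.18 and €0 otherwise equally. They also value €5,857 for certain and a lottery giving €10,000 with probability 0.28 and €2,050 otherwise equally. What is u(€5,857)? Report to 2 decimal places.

From the first indifference, u(€2,050) = 0.18·u(€10,000) + 0.82·u(€0) = 0.18·1 + 0.82·0 = 0.18.
The second indifference gives u(€5,857) = 0.28·u(€10,000) + 0.72·u(€2,050) = 0.28·1.00 + 0.72·0.18 = 0.4096.

0.41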